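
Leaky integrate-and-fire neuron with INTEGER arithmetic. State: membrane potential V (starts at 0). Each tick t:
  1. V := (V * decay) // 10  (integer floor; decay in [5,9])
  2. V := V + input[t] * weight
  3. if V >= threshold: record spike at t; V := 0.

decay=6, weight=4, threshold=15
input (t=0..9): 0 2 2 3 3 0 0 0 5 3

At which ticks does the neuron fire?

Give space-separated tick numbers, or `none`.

Answer: 3 8

Derivation:
t=0: input=0 -> V=0
t=1: input=2 -> V=8
t=2: input=2 -> V=12
t=3: input=3 -> V=0 FIRE
t=4: input=3 -> V=12
t=5: input=0 -> V=7
t=6: input=0 -> V=4
t=7: input=0 -> V=2
t=8: input=5 -> V=0 FIRE
t=9: input=3 -> V=12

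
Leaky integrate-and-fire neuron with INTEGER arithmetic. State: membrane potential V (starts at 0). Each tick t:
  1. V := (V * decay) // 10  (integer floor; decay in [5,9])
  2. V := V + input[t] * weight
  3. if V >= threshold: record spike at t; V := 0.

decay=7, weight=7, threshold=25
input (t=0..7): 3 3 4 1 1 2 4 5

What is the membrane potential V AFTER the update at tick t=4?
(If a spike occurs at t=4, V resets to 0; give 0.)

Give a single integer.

t=0: input=3 -> V=21
t=1: input=3 -> V=0 FIRE
t=2: input=4 -> V=0 FIRE
t=3: input=1 -> V=7
t=4: input=1 -> V=11
t=5: input=2 -> V=21
t=6: input=4 -> V=0 FIRE
t=7: input=5 -> V=0 FIRE

Answer: 11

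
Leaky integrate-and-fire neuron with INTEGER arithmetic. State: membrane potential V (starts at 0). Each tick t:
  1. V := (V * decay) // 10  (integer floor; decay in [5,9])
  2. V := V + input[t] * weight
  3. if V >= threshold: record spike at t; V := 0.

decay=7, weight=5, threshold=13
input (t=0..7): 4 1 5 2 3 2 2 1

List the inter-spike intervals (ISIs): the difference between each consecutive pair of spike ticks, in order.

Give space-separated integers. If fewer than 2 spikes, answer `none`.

t=0: input=4 -> V=0 FIRE
t=1: input=1 -> V=5
t=2: input=5 -> V=0 FIRE
t=3: input=2 -> V=10
t=4: input=3 -> V=0 FIRE
t=5: input=2 -> V=10
t=6: input=2 -> V=0 FIRE
t=7: input=1 -> V=5

Answer: 2 2 2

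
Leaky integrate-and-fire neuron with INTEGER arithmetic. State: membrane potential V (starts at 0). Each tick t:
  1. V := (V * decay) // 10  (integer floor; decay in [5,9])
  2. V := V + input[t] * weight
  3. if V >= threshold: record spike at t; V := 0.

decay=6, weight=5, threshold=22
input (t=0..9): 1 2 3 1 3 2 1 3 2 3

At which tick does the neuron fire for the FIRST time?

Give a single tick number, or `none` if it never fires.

t=0: input=1 -> V=5
t=1: input=2 -> V=13
t=2: input=3 -> V=0 FIRE
t=3: input=1 -> V=5
t=4: input=3 -> V=18
t=5: input=2 -> V=20
t=6: input=1 -> V=17
t=7: input=3 -> V=0 FIRE
t=8: input=2 -> V=10
t=9: input=3 -> V=21

Answer: 2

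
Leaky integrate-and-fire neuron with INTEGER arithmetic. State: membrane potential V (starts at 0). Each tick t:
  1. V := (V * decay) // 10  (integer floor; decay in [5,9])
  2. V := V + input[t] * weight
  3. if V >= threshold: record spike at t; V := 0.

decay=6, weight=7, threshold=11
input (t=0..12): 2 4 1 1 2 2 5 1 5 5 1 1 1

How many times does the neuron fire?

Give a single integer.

t=0: input=2 -> V=0 FIRE
t=1: input=4 -> V=0 FIRE
t=2: input=1 -> V=7
t=3: input=1 -> V=0 FIRE
t=4: input=2 -> V=0 FIRE
t=5: input=2 -> V=0 FIRE
t=6: input=5 -> V=0 FIRE
t=7: input=1 -> V=7
t=8: input=5 -> V=0 FIRE
t=9: input=5 -> V=0 FIRE
t=10: input=1 -> V=7
t=11: input=1 -> V=0 FIRE
t=12: input=1 -> V=7

Answer: 9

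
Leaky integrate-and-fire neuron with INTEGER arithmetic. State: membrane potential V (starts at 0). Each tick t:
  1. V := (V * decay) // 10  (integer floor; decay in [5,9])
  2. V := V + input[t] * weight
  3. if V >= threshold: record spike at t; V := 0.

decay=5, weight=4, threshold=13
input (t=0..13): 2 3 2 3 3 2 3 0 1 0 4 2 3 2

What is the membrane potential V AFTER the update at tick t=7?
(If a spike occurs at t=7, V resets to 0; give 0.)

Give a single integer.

t=0: input=2 -> V=8
t=1: input=3 -> V=0 FIRE
t=2: input=2 -> V=8
t=3: input=3 -> V=0 FIRE
t=4: input=3 -> V=12
t=5: input=2 -> V=0 FIRE
t=6: input=3 -> V=12
t=7: input=0 -> V=6
t=8: input=1 -> V=7
t=9: input=0 -> V=3
t=10: input=4 -> V=0 FIRE
t=11: input=2 -> V=8
t=12: input=3 -> V=0 FIRE
t=13: input=2 -> V=8

Answer: 6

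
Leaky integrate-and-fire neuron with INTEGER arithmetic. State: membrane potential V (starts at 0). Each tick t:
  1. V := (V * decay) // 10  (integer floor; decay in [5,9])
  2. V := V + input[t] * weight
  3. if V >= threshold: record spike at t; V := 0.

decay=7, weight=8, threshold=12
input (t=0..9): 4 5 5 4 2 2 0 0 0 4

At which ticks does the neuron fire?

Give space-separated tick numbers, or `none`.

t=0: input=4 -> V=0 FIRE
t=1: input=5 -> V=0 FIRE
t=2: input=5 -> V=0 FIRE
t=3: input=4 -> V=0 FIRE
t=4: input=2 -> V=0 FIRE
t=5: input=2 -> V=0 FIRE
t=6: input=0 -> V=0
t=7: input=0 -> V=0
t=8: input=0 -> V=0
t=9: input=4 -> V=0 FIRE

Answer: 0 1 2 3 4 5 9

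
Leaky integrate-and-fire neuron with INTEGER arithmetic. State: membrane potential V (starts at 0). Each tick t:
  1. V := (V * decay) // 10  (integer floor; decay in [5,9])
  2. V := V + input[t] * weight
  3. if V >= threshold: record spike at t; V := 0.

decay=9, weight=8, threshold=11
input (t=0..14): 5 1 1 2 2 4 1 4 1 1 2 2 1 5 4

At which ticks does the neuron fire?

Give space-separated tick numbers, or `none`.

Answer: 0 2 3 4 5 7 9 10 11 13 14

Derivation:
t=0: input=5 -> V=0 FIRE
t=1: input=1 -> V=8
t=2: input=1 -> V=0 FIRE
t=3: input=2 -> V=0 FIRE
t=4: input=2 -> V=0 FIRE
t=5: input=4 -> V=0 FIRE
t=6: input=1 -> V=8
t=7: input=4 -> V=0 FIRE
t=8: input=1 -> V=8
t=9: input=1 -> V=0 FIRE
t=10: input=2 -> V=0 FIRE
t=11: input=2 -> V=0 FIRE
t=12: input=1 -> V=8
t=13: input=5 -> V=0 FIRE
t=14: input=4 -> V=0 FIRE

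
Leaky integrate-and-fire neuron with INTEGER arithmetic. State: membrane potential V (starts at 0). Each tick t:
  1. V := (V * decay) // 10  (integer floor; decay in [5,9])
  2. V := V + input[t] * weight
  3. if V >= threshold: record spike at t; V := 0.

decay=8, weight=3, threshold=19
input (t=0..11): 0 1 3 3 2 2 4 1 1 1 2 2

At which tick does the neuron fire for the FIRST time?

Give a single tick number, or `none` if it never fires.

Answer: 4

Derivation:
t=0: input=0 -> V=0
t=1: input=1 -> V=3
t=2: input=3 -> V=11
t=3: input=3 -> V=17
t=4: input=2 -> V=0 FIRE
t=5: input=2 -> V=6
t=6: input=4 -> V=16
t=7: input=1 -> V=15
t=8: input=1 -> V=15
t=9: input=1 -> V=15
t=10: input=2 -> V=18
t=11: input=2 -> V=0 FIRE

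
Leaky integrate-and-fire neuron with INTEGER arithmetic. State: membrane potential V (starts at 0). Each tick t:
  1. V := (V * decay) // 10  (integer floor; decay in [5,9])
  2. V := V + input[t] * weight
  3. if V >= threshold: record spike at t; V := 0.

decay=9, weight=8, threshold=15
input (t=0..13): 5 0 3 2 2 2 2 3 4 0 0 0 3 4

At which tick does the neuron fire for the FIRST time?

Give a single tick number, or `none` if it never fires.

Answer: 0

Derivation:
t=0: input=5 -> V=0 FIRE
t=1: input=0 -> V=0
t=2: input=3 -> V=0 FIRE
t=3: input=2 -> V=0 FIRE
t=4: input=2 -> V=0 FIRE
t=5: input=2 -> V=0 FIRE
t=6: input=2 -> V=0 FIRE
t=7: input=3 -> V=0 FIRE
t=8: input=4 -> V=0 FIRE
t=9: input=0 -> V=0
t=10: input=0 -> V=0
t=11: input=0 -> V=0
t=12: input=3 -> V=0 FIRE
t=13: input=4 -> V=0 FIRE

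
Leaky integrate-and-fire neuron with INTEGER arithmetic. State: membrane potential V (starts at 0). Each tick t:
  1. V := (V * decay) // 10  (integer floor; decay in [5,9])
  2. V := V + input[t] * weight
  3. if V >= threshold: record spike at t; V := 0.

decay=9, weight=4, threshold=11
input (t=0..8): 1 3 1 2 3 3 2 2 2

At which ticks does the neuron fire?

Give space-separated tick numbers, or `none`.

Answer: 1 3 4 5 7

Derivation:
t=0: input=1 -> V=4
t=1: input=3 -> V=0 FIRE
t=2: input=1 -> V=4
t=3: input=2 -> V=0 FIRE
t=4: input=3 -> V=0 FIRE
t=5: input=3 -> V=0 FIRE
t=6: input=2 -> V=8
t=7: input=2 -> V=0 FIRE
t=8: input=2 -> V=8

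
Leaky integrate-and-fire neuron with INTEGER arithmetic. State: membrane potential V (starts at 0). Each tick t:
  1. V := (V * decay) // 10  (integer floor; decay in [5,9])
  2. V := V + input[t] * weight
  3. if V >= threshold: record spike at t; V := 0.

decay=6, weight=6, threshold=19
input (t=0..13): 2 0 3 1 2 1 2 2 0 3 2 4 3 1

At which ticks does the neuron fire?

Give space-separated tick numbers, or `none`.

Answer: 2 6 9 11

Derivation:
t=0: input=2 -> V=12
t=1: input=0 -> V=7
t=2: input=3 -> V=0 FIRE
t=3: input=1 -> V=6
t=4: input=2 -> V=15
t=5: input=1 -> V=15
t=6: input=2 -> V=0 FIRE
t=7: input=2 -> V=12
t=8: input=0 -> V=7
t=9: input=3 -> V=0 FIRE
t=10: input=2 -> V=12
t=11: input=4 -> V=0 FIRE
t=12: input=3 -> V=18
t=13: input=1 -> V=16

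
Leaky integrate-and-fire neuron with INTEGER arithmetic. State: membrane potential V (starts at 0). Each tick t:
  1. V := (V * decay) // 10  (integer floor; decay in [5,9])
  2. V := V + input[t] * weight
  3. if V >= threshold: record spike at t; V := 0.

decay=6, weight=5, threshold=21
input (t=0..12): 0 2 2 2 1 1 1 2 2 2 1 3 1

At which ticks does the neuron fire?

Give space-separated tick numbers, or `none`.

Answer: 9

Derivation:
t=0: input=0 -> V=0
t=1: input=2 -> V=10
t=2: input=2 -> V=16
t=3: input=2 -> V=19
t=4: input=1 -> V=16
t=5: input=1 -> V=14
t=6: input=1 -> V=13
t=7: input=2 -> V=17
t=8: input=2 -> V=20
t=9: input=2 -> V=0 FIRE
t=10: input=1 -> V=5
t=11: input=3 -> V=18
t=12: input=1 -> V=15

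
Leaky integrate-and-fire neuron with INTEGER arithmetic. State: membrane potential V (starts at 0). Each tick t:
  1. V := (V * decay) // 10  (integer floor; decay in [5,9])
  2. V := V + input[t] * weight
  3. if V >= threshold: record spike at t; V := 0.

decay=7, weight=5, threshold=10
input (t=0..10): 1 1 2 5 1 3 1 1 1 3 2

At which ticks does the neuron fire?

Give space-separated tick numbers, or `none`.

t=0: input=1 -> V=5
t=1: input=1 -> V=8
t=2: input=2 -> V=0 FIRE
t=3: input=5 -> V=0 FIRE
t=4: input=1 -> V=5
t=5: input=3 -> V=0 FIRE
t=6: input=1 -> V=5
t=7: input=1 -> V=8
t=8: input=1 -> V=0 FIRE
t=9: input=3 -> V=0 FIRE
t=10: input=2 -> V=0 FIRE

Answer: 2 3 5 8 9 10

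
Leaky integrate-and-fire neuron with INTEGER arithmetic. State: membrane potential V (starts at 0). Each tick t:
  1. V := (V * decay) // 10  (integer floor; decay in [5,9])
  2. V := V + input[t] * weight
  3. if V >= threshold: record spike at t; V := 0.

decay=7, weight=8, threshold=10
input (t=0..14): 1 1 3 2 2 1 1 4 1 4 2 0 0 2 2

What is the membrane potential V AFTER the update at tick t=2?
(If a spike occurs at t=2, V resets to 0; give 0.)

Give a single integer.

Answer: 0

Derivation:
t=0: input=1 -> V=8
t=1: input=1 -> V=0 FIRE
t=2: input=3 -> V=0 FIRE
t=3: input=2 -> V=0 FIRE
t=4: input=2 -> V=0 FIRE
t=5: input=1 -> V=8
t=6: input=1 -> V=0 FIRE
t=7: input=4 -> V=0 FIRE
t=8: input=1 -> V=8
t=9: input=4 -> V=0 FIRE
t=10: input=2 -> V=0 FIRE
t=11: input=0 -> V=0
t=12: input=0 -> V=0
t=13: input=2 -> V=0 FIRE
t=14: input=2 -> V=0 FIRE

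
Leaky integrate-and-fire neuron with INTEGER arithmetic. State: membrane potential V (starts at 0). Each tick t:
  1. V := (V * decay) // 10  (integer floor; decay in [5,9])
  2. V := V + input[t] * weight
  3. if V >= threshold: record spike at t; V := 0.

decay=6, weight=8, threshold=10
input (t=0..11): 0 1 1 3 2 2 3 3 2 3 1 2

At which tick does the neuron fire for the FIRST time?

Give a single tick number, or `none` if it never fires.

t=0: input=0 -> V=0
t=1: input=1 -> V=8
t=2: input=1 -> V=0 FIRE
t=3: input=3 -> V=0 FIRE
t=4: input=2 -> V=0 FIRE
t=5: input=2 -> V=0 FIRE
t=6: input=3 -> V=0 FIRE
t=7: input=3 -> V=0 FIRE
t=8: input=2 -> V=0 FIRE
t=9: input=3 -> V=0 FIRE
t=10: input=1 -> V=8
t=11: input=2 -> V=0 FIRE

Answer: 2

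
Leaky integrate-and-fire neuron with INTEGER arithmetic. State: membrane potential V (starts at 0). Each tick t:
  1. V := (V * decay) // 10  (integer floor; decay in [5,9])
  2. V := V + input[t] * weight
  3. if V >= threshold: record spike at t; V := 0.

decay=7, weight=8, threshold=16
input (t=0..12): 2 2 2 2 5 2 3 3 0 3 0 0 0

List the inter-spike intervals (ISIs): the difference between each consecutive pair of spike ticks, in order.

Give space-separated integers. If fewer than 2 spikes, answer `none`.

t=0: input=2 -> V=0 FIRE
t=1: input=2 -> V=0 FIRE
t=2: input=2 -> V=0 FIRE
t=3: input=2 -> V=0 FIRE
t=4: input=5 -> V=0 FIRE
t=5: input=2 -> V=0 FIRE
t=6: input=3 -> V=0 FIRE
t=7: input=3 -> V=0 FIRE
t=8: input=0 -> V=0
t=9: input=3 -> V=0 FIRE
t=10: input=0 -> V=0
t=11: input=0 -> V=0
t=12: input=0 -> V=0

Answer: 1 1 1 1 1 1 1 2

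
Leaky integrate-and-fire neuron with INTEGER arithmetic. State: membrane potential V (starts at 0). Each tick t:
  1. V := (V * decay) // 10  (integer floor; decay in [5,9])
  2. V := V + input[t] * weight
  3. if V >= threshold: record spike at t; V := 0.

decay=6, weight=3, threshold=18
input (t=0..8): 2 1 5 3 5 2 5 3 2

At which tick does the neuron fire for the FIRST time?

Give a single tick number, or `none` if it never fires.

t=0: input=2 -> V=6
t=1: input=1 -> V=6
t=2: input=5 -> V=0 FIRE
t=3: input=3 -> V=9
t=4: input=5 -> V=0 FIRE
t=5: input=2 -> V=6
t=6: input=5 -> V=0 FIRE
t=7: input=3 -> V=9
t=8: input=2 -> V=11

Answer: 2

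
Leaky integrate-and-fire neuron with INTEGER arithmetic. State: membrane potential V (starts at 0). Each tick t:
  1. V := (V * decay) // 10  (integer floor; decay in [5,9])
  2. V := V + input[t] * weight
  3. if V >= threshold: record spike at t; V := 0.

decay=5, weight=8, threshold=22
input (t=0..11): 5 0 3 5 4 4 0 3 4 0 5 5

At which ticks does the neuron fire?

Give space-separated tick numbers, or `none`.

t=0: input=5 -> V=0 FIRE
t=1: input=0 -> V=0
t=2: input=3 -> V=0 FIRE
t=3: input=5 -> V=0 FIRE
t=4: input=4 -> V=0 FIRE
t=5: input=4 -> V=0 FIRE
t=6: input=0 -> V=0
t=7: input=3 -> V=0 FIRE
t=8: input=4 -> V=0 FIRE
t=9: input=0 -> V=0
t=10: input=5 -> V=0 FIRE
t=11: input=5 -> V=0 FIRE

Answer: 0 2 3 4 5 7 8 10 11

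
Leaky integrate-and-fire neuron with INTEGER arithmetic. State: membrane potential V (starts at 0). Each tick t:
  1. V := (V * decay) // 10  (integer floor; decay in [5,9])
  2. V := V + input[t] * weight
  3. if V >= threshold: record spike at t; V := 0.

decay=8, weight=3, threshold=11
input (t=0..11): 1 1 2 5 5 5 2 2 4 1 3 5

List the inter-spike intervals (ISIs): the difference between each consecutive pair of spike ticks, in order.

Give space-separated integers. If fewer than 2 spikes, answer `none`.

t=0: input=1 -> V=3
t=1: input=1 -> V=5
t=2: input=2 -> V=10
t=3: input=5 -> V=0 FIRE
t=4: input=5 -> V=0 FIRE
t=5: input=5 -> V=0 FIRE
t=6: input=2 -> V=6
t=7: input=2 -> V=10
t=8: input=4 -> V=0 FIRE
t=9: input=1 -> V=3
t=10: input=3 -> V=0 FIRE
t=11: input=5 -> V=0 FIRE

Answer: 1 1 3 2 1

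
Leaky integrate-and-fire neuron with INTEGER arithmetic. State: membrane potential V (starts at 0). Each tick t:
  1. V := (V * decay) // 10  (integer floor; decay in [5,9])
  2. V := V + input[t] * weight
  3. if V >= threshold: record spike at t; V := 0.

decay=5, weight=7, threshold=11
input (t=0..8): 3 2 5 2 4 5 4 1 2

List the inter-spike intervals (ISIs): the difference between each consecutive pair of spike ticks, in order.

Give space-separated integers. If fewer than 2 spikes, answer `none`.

Answer: 1 1 1 1 1 1 2

Derivation:
t=0: input=3 -> V=0 FIRE
t=1: input=2 -> V=0 FIRE
t=2: input=5 -> V=0 FIRE
t=3: input=2 -> V=0 FIRE
t=4: input=4 -> V=0 FIRE
t=5: input=5 -> V=0 FIRE
t=6: input=4 -> V=0 FIRE
t=7: input=1 -> V=7
t=8: input=2 -> V=0 FIRE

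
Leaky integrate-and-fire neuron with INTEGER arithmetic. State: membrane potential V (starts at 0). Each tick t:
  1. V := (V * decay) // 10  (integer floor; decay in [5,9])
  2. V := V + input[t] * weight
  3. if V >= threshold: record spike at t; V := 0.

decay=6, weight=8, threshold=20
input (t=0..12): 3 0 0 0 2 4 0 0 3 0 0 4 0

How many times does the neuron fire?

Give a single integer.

Answer: 4

Derivation:
t=0: input=3 -> V=0 FIRE
t=1: input=0 -> V=0
t=2: input=0 -> V=0
t=3: input=0 -> V=0
t=4: input=2 -> V=16
t=5: input=4 -> V=0 FIRE
t=6: input=0 -> V=0
t=7: input=0 -> V=0
t=8: input=3 -> V=0 FIRE
t=9: input=0 -> V=0
t=10: input=0 -> V=0
t=11: input=4 -> V=0 FIRE
t=12: input=0 -> V=0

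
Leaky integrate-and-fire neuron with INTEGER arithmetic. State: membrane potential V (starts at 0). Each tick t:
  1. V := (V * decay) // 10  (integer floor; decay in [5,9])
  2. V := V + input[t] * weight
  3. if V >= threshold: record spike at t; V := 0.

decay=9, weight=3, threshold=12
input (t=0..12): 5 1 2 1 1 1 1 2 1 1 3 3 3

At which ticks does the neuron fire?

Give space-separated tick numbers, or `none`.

Answer: 0 4 8 11

Derivation:
t=0: input=5 -> V=0 FIRE
t=1: input=1 -> V=3
t=2: input=2 -> V=8
t=3: input=1 -> V=10
t=4: input=1 -> V=0 FIRE
t=5: input=1 -> V=3
t=6: input=1 -> V=5
t=7: input=2 -> V=10
t=8: input=1 -> V=0 FIRE
t=9: input=1 -> V=3
t=10: input=3 -> V=11
t=11: input=3 -> V=0 FIRE
t=12: input=3 -> V=9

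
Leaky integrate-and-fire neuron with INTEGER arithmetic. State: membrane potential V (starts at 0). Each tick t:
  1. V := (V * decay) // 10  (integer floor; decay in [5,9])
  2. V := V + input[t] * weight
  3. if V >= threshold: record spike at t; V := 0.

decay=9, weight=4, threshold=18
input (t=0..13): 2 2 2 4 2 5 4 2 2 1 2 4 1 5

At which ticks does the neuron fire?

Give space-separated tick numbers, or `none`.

t=0: input=2 -> V=8
t=1: input=2 -> V=15
t=2: input=2 -> V=0 FIRE
t=3: input=4 -> V=16
t=4: input=2 -> V=0 FIRE
t=5: input=5 -> V=0 FIRE
t=6: input=4 -> V=16
t=7: input=2 -> V=0 FIRE
t=8: input=2 -> V=8
t=9: input=1 -> V=11
t=10: input=2 -> V=17
t=11: input=4 -> V=0 FIRE
t=12: input=1 -> V=4
t=13: input=5 -> V=0 FIRE

Answer: 2 4 5 7 11 13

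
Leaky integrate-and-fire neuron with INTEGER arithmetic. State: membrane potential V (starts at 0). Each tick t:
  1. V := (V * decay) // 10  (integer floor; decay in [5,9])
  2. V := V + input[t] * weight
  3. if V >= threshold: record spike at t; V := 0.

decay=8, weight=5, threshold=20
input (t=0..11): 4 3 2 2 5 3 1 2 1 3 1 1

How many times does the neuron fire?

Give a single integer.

t=0: input=4 -> V=0 FIRE
t=1: input=3 -> V=15
t=2: input=2 -> V=0 FIRE
t=3: input=2 -> V=10
t=4: input=5 -> V=0 FIRE
t=5: input=3 -> V=15
t=6: input=1 -> V=17
t=7: input=2 -> V=0 FIRE
t=8: input=1 -> V=5
t=9: input=3 -> V=19
t=10: input=1 -> V=0 FIRE
t=11: input=1 -> V=5

Answer: 5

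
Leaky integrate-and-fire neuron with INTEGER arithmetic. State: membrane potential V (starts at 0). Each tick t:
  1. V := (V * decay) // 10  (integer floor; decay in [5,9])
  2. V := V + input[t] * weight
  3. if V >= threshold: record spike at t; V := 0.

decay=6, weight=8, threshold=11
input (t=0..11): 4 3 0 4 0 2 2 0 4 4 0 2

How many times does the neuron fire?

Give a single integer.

Answer: 8

Derivation:
t=0: input=4 -> V=0 FIRE
t=1: input=3 -> V=0 FIRE
t=2: input=0 -> V=0
t=3: input=4 -> V=0 FIRE
t=4: input=0 -> V=0
t=5: input=2 -> V=0 FIRE
t=6: input=2 -> V=0 FIRE
t=7: input=0 -> V=0
t=8: input=4 -> V=0 FIRE
t=9: input=4 -> V=0 FIRE
t=10: input=0 -> V=0
t=11: input=2 -> V=0 FIRE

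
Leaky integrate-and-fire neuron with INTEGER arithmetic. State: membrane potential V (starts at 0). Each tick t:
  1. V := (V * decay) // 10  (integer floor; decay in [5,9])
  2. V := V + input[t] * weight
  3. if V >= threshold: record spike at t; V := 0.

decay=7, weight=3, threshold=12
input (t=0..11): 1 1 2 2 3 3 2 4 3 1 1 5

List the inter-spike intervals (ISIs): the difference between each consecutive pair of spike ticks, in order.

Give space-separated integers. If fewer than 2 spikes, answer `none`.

t=0: input=1 -> V=3
t=1: input=1 -> V=5
t=2: input=2 -> V=9
t=3: input=2 -> V=0 FIRE
t=4: input=3 -> V=9
t=5: input=3 -> V=0 FIRE
t=6: input=2 -> V=6
t=7: input=4 -> V=0 FIRE
t=8: input=3 -> V=9
t=9: input=1 -> V=9
t=10: input=1 -> V=9
t=11: input=5 -> V=0 FIRE

Answer: 2 2 4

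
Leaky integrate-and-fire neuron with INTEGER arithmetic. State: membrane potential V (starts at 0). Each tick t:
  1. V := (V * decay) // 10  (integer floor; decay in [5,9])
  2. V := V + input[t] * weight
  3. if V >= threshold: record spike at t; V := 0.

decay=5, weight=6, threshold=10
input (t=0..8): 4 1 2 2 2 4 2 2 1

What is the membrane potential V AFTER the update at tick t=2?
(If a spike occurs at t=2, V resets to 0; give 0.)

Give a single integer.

Answer: 0

Derivation:
t=0: input=4 -> V=0 FIRE
t=1: input=1 -> V=6
t=2: input=2 -> V=0 FIRE
t=3: input=2 -> V=0 FIRE
t=4: input=2 -> V=0 FIRE
t=5: input=4 -> V=0 FIRE
t=6: input=2 -> V=0 FIRE
t=7: input=2 -> V=0 FIRE
t=8: input=1 -> V=6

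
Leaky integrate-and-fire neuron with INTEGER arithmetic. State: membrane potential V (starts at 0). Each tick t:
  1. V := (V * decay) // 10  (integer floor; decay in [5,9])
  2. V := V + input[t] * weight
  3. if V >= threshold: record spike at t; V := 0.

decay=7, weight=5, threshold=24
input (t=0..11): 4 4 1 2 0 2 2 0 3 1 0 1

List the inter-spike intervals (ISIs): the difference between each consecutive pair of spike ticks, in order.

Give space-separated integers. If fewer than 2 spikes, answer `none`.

t=0: input=4 -> V=20
t=1: input=4 -> V=0 FIRE
t=2: input=1 -> V=5
t=3: input=2 -> V=13
t=4: input=0 -> V=9
t=5: input=2 -> V=16
t=6: input=2 -> V=21
t=7: input=0 -> V=14
t=8: input=3 -> V=0 FIRE
t=9: input=1 -> V=5
t=10: input=0 -> V=3
t=11: input=1 -> V=7

Answer: 7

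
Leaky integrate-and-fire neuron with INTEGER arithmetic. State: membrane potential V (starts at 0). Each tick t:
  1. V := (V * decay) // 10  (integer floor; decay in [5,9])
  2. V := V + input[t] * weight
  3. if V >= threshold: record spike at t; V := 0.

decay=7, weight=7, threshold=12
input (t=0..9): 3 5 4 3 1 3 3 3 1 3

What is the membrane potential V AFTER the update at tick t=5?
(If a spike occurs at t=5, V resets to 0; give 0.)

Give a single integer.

Answer: 0

Derivation:
t=0: input=3 -> V=0 FIRE
t=1: input=5 -> V=0 FIRE
t=2: input=4 -> V=0 FIRE
t=3: input=3 -> V=0 FIRE
t=4: input=1 -> V=7
t=5: input=3 -> V=0 FIRE
t=6: input=3 -> V=0 FIRE
t=7: input=3 -> V=0 FIRE
t=8: input=1 -> V=7
t=9: input=3 -> V=0 FIRE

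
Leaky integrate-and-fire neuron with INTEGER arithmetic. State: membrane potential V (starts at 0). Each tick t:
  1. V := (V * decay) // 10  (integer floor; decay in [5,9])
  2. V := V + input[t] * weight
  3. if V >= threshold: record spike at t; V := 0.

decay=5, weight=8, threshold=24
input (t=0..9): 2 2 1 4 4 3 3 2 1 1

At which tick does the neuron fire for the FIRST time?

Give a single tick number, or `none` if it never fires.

t=0: input=2 -> V=16
t=1: input=2 -> V=0 FIRE
t=2: input=1 -> V=8
t=3: input=4 -> V=0 FIRE
t=4: input=4 -> V=0 FIRE
t=5: input=3 -> V=0 FIRE
t=6: input=3 -> V=0 FIRE
t=7: input=2 -> V=16
t=8: input=1 -> V=16
t=9: input=1 -> V=16

Answer: 1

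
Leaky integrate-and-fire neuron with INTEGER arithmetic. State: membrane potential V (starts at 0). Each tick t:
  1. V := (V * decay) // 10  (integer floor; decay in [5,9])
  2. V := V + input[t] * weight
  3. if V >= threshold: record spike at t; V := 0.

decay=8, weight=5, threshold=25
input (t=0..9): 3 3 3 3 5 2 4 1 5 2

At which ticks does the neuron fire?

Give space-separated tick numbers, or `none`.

t=0: input=3 -> V=15
t=1: input=3 -> V=0 FIRE
t=2: input=3 -> V=15
t=3: input=3 -> V=0 FIRE
t=4: input=5 -> V=0 FIRE
t=5: input=2 -> V=10
t=6: input=4 -> V=0 FIRE
t=7: input=1 -> V=5
t=8: input=5 -> V=0 FIRE
t=9: input=2 -> V=10

Answer: 1 3 4 6 8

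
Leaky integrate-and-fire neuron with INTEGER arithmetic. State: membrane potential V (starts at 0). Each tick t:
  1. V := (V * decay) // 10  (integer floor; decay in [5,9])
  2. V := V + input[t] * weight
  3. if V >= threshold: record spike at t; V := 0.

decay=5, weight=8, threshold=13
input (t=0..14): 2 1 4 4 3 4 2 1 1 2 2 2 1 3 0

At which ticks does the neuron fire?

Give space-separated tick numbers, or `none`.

Answer: 0 2 3 4 5 6 9 10 11 13

Derivation:
t=0: input=2 -> V=0 FIRE
t=1: input=1 -> V=8
t=2: input=4 -> V=0 FIRE
t=3: input=4 -> V=0 FIRE
t=4: input=3 -> V=0 FIRE
t=5: input=4 -> V=0 FIRE
t=6: input=2 -> V=0 FIRE
t=7: input=1 -> V=8
t=8: input=1 -> V=12
t=9: input=2 -> V=0 FIRE
t=10: input=2 -> V=0 FIRE
t=11: input=2 -> V=0 FIRE
t=12: input=1 -> V=8
t=13: input=3 -> V=0 FIRE
t=14: input=0 -> V=0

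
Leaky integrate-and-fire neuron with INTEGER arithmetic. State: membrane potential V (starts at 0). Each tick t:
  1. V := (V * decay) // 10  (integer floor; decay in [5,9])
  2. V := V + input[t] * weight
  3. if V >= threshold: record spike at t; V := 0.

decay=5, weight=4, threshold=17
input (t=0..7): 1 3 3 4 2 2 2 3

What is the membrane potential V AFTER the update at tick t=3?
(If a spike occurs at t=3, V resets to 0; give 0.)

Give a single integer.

Answer: 16

Derivation:
t=0: input=1 -> V=4
t=1: input=3 -> V=14
t=2: input=3 -> V=0 FIRE
t=3: input=4 -> V=16
t=4: input=2 -> V=16
t=5: input=2 -> V=16
t=6: input=2 -> V=16
t=7: input=3 -> V=0 FIRE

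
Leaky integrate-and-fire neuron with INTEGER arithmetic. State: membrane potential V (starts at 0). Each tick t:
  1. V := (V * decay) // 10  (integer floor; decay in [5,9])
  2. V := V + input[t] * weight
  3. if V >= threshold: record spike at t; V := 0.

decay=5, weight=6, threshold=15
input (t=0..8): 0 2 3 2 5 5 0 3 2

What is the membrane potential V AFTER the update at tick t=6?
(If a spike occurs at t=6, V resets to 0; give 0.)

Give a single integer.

Answer: 0

Derivation:
t=0: input=0 -> V=0
t=1: input=2 -> V=12
t=2: input=3 -> V=0 FIRE
t=3: input=2 -> V=12
t=4: input=5 -> V=0 FIRE
t=5: input=5 -> V=0 FIRE
t=6: input=0 -> V=0
t=7: input=3 -> V=0 FIRE
t=8: input=2 -> V=12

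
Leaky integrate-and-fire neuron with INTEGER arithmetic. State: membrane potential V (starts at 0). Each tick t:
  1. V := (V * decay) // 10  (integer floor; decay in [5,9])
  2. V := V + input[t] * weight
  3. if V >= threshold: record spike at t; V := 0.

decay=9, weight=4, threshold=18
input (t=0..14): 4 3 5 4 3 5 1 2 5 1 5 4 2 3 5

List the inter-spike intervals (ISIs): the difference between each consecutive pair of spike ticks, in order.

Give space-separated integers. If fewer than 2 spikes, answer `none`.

t=0: input=4 -> V=16
t=1: input=3 -> V=0 FIRE
t=2: input=5 -> V=0 FIRE
t=3: input=4 -> V=16
t=4: input=3 -> V=0 FIRE
t=5: input=5 -> V=0 FIRE
t=6: input=1 -> V=4
t=7: input=2 -> V=11
t=8: input=5 -> V=0 FIRE
t=9: input=1 -> V=4
t=10: input=5 -> V=0 FIRE
t=11: input=4 -> V=16
t=12: input=2 -> V=0 FIRE
t=13: input=3 -> V=12
t=14: input=5 -> V=0 FIRE

Answer: 1 2 1 3 2 2 2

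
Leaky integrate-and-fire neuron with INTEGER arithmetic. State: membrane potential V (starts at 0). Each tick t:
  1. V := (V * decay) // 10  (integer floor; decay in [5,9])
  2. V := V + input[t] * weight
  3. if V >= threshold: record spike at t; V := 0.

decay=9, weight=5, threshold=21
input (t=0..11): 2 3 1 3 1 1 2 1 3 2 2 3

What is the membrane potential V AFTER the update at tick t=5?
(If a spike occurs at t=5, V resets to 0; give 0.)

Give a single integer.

t=0: input=2 -> V=10
t=1: input=3 -> V=0 FIRE
t=2: input=1 -> V=5
t=3: input=3 -> V=19
t=4: input=1 -> V=0 FIRE
t=5: input=1 -> V=5
t=6: input=2 -> V=14
t=7: input=1 -> V=17
t=8: input=3 -> V=0 FIRE
t=9: input=2 -> V=10
t=10: input=2 -> V=19
t=11: input=3 -> V=0 FIRE

Answer: 5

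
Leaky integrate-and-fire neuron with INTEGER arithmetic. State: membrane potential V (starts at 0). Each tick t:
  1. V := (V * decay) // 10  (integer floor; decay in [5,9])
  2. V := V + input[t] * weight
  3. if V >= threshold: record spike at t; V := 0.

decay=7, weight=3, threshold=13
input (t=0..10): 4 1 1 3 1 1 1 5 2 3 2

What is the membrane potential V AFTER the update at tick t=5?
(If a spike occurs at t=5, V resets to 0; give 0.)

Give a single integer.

Answer: 5

Derivation:
t=0: input=4 -> V=12
t=1: input=1 -> V=11
t=2: input=1 -> V=10
t=3: input=3 -> V=0 FIRE
t=4: input=1 -> V=3
t=5: input=1 -> V=5
t=6: input=1 -> V=6
t=7: input=5 -> V=0 FIRE
t=8: input=2 -> V=6
t=9: input=3 -> V=0 FIRE
t=10: input=2 -> V=6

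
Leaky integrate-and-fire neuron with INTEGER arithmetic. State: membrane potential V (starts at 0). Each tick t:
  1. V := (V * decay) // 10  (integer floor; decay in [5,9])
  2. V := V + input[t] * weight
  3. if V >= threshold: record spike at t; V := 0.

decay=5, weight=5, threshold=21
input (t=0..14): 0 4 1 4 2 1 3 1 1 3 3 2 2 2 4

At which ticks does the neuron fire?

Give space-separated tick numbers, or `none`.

t=0: input=0 -> V=0
t=1: input=4 -> V=20
t=2: input=1 -> V=15
t=3: input=4 -> V=0 FIRE
t=4: input=2 -> V=10
t=5: input=1 -> V=10
t=6: input=3 -> V=20
t=7: input=1 -> V=15
t=8: input=1 -> V=12
t=9: input=3 -> V=0 FIRE
t=10: input=3 -> V=15
t=11: input=2 -> V=17
t=12: input=2 -> V=18
t=13: input=2 -> V=19
t=14: input=4 -> V=0 FIRE

Answer: 3 9 14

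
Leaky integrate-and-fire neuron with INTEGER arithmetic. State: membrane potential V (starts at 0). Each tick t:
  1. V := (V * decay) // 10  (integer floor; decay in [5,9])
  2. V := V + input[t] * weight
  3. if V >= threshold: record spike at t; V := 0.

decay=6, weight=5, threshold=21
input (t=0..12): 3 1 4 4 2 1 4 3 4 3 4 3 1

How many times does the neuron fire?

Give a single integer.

Answer: 5

Derivation:
t=0: input=3 -> V=15
t=1: input=1 -> V=14
t=2: input=4 -> V=0 FIRE
t=3: input=4 -> V=20
t=4: input=2 -> V=0 FIRE
t=5: input=1 -> V=5
t=6: input=4 -> V=0 FIRE
t=7: input=3 -> V=15
t=8: input=4 -> V=0 FIRE
t=9: input=3 -> V=15
t=10: input=4 -> V=0 FIRE
t=11: input=3 -> V=15
t=12: input=1 -> V=14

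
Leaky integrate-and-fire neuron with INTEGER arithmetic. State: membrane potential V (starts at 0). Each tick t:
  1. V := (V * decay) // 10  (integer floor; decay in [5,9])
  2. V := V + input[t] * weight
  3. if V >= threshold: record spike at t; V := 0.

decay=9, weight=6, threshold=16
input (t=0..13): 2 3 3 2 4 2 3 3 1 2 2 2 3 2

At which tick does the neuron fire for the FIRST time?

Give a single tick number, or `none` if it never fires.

Answer: 1

Derivation:
t=0: input=2 -> V=12
t=1: input=3 -> V=0 FIRE
t=2: input=3 -> V=0 FIRE
t=3: input=2 -> V=12
t=4: input=4 -> V=0 FIRE
t=5: input=2 -> V=12
t=6: input=3 -> V=0 FIRE
t=7: input=3 -> V=0 FIRE
t=8: input=1 -> V=6
t=9: input=2 -> V=0 FIRE
t=10: input=2 -> V=12
t=11: input=2 -> V=0 FIRE
t=12: input=3 -> V=0 FIRE
t=13: input=2 -> V=12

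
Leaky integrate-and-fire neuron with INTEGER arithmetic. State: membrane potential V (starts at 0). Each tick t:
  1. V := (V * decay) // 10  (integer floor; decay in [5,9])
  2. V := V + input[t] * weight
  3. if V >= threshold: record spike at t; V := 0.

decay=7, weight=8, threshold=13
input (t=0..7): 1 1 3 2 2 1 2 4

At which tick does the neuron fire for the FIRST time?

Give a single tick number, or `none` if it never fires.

Answer: 1

Derivation:
t=0: input=1 -> V=8
t=1: input=1 -> V=0 FIRE
t=2: input=3 -> V=0 FIRE
t=3: input=2 -> V=0 FIRE
t=4: input=2 -> V=0 FIRE
t=5: input=1 -> V=8
t=6: input=2 -> V=0 FIRE
t=7: input=4 -> V=0 FIRE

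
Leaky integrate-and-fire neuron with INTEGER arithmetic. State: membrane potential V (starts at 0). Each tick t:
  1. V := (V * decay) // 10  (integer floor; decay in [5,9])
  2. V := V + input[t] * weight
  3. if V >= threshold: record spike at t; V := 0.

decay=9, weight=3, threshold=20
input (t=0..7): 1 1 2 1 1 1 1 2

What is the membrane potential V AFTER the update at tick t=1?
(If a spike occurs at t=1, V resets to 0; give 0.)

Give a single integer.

t=0: input=1 -> V=3
t=1: input=1 -> V=5
t=2: input=2 -> V=10
t=3: input=1 -> V=12
t=4: input=1 -> V=13
t=5: input=1 -> V=14
t=6: input=1 -> V=15
t=7: input=2 -> V=19

Answer: 5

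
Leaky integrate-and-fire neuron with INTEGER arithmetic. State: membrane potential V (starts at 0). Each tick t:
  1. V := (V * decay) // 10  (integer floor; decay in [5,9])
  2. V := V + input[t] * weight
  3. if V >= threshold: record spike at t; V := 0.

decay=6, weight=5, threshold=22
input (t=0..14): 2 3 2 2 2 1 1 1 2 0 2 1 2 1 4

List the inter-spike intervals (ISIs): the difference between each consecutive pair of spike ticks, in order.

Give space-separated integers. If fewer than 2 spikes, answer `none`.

Answer: 12

Derivation:
t=0: input=2 -> V=10
t=1: input=3 -> V=21
t=2: input=2 -> V=0 FIRE
t=3: input=2 -> V=10
t=4: input=2 -> V=16
t=5: input=1 -> V=14
t=6: input=1 -> V=13
t=7: input=1 -> V=12
t=8: input=2 -> V=17
t=9: input=0 -> V=10
t=10: input=2 -> V=16
t=11: input=1 -> V=14
t=12: input=2 -> V=18
t=13: input=1 -> V=15
t=14: input=4 -> V=0 FIRE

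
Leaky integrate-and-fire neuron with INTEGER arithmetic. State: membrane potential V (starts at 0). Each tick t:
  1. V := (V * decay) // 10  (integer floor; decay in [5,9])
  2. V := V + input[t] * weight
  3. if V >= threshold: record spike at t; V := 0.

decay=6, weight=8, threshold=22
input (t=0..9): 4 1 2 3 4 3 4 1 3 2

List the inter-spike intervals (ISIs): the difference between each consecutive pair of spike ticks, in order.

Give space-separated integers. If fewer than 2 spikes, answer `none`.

t=0: input=4 -> V=0 FIRE
t=1: input=1 -> V=8
t=2: input=2 -> V=20
t=3: input=3 -> V=0 FIRE
t=4: input=4 -> V=0 FIRE
t=5: input=3 -> V=0 FIRE
t=6: input=4 -> V=0 FIRE
t=7: input=1 -> V=8
t=8: input=3 -> V=0 FIRE
t=9: input=2 -> V=16

Answer: 3 1 1 1 2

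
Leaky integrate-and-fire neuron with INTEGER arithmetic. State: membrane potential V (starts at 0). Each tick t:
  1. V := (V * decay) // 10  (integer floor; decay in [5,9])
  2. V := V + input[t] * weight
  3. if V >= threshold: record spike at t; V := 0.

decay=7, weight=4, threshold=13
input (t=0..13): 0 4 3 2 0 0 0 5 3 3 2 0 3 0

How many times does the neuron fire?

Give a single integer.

t=0: input=0 -> V=0
t=1: input=4 -> V=0 FIRE
t=2: input=3 -> V=12
t=3: input=2 -> V=0 FIRE
t=4: input=0 -> V=0
t=5: input=0 -> V=0
t=6: input=0 -> V=0
t=7: input=5 -> V=0 FIRE
t=8: input=3 -> V=12
t=9: input=3 -> V=0 FIRE
t=10: input=2 -> V=8
t=11: input=0 -> V=5
t=12: input=3 -> V=0 FIRE
t=13: input=0 -> V=0

Answer: 5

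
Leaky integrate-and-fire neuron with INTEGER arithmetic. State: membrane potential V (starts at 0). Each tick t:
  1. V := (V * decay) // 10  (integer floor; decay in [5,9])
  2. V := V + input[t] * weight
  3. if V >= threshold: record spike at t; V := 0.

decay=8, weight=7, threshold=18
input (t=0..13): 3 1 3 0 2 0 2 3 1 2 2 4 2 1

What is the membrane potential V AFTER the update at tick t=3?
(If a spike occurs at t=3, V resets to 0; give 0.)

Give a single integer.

t=0: input=3 -> V=0 FIRE
t=1: input=1 -> V=7
t=2: input=3 -> V=0 FIRE
t=3: input=0 -> V=0
t=4: input=2 -> V=14
t=5: input=0 -> V=11
t=6: input=2 -> V=0 FIRE
t=7: input=3 -> V=0 FIRE
t=8: input=1 -> V=7
t=9: input=2 -> V=0 FIRE
t=10: input=2 -> V=14
t=11: input=4 -> V=0 FIRE
t=12: input=2 -> V=14
t=13: input=1 -> V=0 FIRE

Answer: 0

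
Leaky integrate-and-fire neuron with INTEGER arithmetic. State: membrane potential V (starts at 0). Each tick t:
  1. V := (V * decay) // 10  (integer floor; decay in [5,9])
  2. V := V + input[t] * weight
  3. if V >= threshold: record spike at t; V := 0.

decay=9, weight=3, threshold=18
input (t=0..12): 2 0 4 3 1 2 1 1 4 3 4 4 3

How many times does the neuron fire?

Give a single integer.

Answer: 4

Derivation:
t=0: input=2 -> V=6
t=1: input=0 -> V=5
t=2: input=4 -> V=16
t=3: input=3 -> V=0 FIRE
t=4: input=1 -> V=3
t=5: input=2 -> V=8
t=6: input=1 -> V=10
t=7: input=1 -> V=12
t=8: input=4 -> V=0 FIRE
t=9: input=3 -> V=9
t=10: input=4 -> V=0 FIRE
t=11: input=4 -> V=12
t=12: input=3 -> V=0 FIRE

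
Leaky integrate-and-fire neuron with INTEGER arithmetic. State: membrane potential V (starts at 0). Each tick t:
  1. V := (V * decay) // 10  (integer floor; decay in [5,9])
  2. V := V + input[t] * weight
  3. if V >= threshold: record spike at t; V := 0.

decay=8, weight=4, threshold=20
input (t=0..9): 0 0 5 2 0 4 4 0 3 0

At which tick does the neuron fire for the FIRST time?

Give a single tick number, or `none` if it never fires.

Answer: 2

Derivation:
t=0: input=0 -> V=0
t=1: input=0 -> V=0
t=2: input=5 -> V=0 FIRE
t=3: input=2 -> V=8
t=4: input=0 -> V=6
t=5: input=4 -> V=0 FIRE
t=6: input=4 -> V=16
t=7: input=0 -> V=12
t=8: input=3 -> V=0 FIRE
t=9: input=0 -> V=0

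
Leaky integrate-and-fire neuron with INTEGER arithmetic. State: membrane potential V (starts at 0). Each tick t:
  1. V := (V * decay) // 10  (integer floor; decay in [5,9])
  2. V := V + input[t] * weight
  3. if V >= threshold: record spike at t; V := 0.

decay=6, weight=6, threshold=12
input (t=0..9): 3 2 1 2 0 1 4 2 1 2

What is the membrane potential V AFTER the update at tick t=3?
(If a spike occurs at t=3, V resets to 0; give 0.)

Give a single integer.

t=0: input=3 -> V=0 FIRE
t=1: input=2 -> V=0 FIRE
t=2: input=1 -> V=6
t=3: input=2 -> V=0 FIRE
t=4: input=0 -> V=0
t=5: input=1 -> V=6
t=6: input=4 -> V=0 FIRE
t=7: input=2 -> V=0 FIRE
t=8: input=1 -> V=6
t=9: input=2 -> V=0 FIRE

Answer: 0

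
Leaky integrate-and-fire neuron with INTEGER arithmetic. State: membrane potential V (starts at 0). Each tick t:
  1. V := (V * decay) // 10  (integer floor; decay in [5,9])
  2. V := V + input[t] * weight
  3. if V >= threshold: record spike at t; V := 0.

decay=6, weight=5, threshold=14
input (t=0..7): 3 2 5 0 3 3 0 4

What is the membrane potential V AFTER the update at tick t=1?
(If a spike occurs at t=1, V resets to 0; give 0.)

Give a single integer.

t=0: input=3 -> V=0 FIRE
t=1: input=2 -> V=10
t=2: input=5 -> V=0 FIRE
t=3: input=0 -> V=0
t=4: input=3 -> V=0 FIRE
t=5: input=3 -> V=0 FIRE
t=6: input=0 -> V=0
t=7: input=4 -> V=0 FIRE

Answer: 10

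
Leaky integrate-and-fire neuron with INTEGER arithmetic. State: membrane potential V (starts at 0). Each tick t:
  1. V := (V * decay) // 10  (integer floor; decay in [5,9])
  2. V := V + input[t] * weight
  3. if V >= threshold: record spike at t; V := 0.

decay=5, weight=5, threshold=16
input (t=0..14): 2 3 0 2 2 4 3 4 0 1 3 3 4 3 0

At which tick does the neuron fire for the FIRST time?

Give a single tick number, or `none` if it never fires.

t=0: input=2 -> V=10
t=1: input=3 -> V=0 FIRE
t=2: input=0 -> V=0
t=3: input=2 -> V=10
t=4: input=2 -> V=15
t=5: input=4 -> V=0 FIRE
t=6: input=3 -> V=15
t=7: input=4 -> V=0 FIRE
t=8: input=0 -> V=0
t=9: input=1 -> V=5
t=10: input=3 -> V=0 FIRE
t=11: input=3 -> V=15
t=12: input=4 -> V=0 FIRE
t=13: input=3 -> V=15
t=14: input=0 -> V=7

Answer: 1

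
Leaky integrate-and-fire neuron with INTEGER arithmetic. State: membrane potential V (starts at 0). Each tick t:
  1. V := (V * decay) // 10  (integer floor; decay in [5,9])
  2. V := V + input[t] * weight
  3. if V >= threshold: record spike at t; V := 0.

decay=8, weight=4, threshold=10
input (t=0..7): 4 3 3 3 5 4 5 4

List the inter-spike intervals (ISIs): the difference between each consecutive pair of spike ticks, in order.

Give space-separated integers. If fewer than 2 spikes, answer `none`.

Answer: 1 1 1 1 1 1 1

Derivation:
t=0: input=4 -> V=0 FIRE
t=1: input=3 -> V=0 FIRE
t=2: input=3 -> V=0 FIRE
t=3: input=3 -> V=0 FIRE
t=4: input=5 -> V=0 FIRE
t=5: input=4 -> V=0 FIRE
t=6: input=5 -> V=0 FIRE
t=7: input=4 -> V=0 FIRE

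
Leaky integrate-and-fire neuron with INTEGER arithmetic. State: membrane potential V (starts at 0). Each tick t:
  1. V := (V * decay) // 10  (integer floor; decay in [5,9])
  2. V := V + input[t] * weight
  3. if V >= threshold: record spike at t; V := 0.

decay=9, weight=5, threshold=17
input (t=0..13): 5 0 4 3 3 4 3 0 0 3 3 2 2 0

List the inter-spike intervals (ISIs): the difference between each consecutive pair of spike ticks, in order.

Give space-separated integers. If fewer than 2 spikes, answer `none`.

Answer: 2 2 1 4 2

Derivation:
t=0: input=5 -> V=0 FIRE
t=1: input=0 -> V=0
t=2: input=4 -> V=0 FIRE
t=3: input=3 -> V=15
t=4: input=3 -> V=0 FIRE
t=5: input=4 -> V=0 FIRE
t=6: input=3 -> V=15
t=7: input=0 -> V=13
t=8: input=0 -> V=11
t=9: input=3 -> V=0 FIRE
t=10: input=3 -> V=15
t=11: input=2 -> V=0 FIRE
t=12: input=2 -> V=10
t=13: input=0 -> V=9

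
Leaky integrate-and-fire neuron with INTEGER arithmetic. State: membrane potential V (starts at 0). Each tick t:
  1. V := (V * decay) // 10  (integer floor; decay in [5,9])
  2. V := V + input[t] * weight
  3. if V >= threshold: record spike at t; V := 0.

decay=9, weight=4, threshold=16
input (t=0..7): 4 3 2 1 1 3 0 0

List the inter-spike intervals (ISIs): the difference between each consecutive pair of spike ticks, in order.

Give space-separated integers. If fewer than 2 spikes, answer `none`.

t=0: input=4 -> V=0 FIRE
t=1: input=3 -> V=12
t=2: input=2 -> V=0 FIRE
t=3: input=1 -> V=4
t=4: input=1 -> V=7
t=5: input=3 -> V=0 FIRE
t=6: input=0 -> V=0
t=7: input=0 -> V=0

Answer: 2 3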